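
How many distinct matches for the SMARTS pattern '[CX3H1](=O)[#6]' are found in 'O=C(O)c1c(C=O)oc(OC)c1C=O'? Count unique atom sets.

2

[CX3H1](=O)[#6] is the SMARTS for an aldehyde: an sp2 carbon with one H, double-bonded to O and single-bonded to carbon.
The molecule carries 2 separate instances of an aldehyde (-CHO) meeting every constraint; each maps to a distinct set of atoms, giving 2 matches.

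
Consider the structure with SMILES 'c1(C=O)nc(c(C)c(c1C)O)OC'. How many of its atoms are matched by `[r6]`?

6

The query [r6] means: r6 matches atoms in a six-membered ring.
Check the 13 heavy atoms by environment: 1× n (aromatic, in 6-ring) → match; 5× c (aromatic, in 6-ring) → match; 3× O (acyclic) → no; 4× C (acyclic) → no.
Summing the matching environments: 1 + 5 = 6 matching atoms.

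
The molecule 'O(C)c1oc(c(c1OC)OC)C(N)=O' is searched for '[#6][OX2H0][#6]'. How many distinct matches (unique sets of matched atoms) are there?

3

[#6][OX2H0][#6] is the SMARTS for an ether: an aliphatic oxygen bridging two carbons with no H on the oxygen.
The molecule carries 3 separate instances of a methoxy ether (-OCH3) meeting every constraint; each maps to a distinct set of atoms, giving 3 matches.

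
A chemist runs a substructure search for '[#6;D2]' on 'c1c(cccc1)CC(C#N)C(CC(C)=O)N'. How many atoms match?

The query [#6;D2] means: any carbon bonded to exactly two heavy atoms.
Check the 16 heavy atoms by environment: 3× C (D2) → match; 3× C (D3) → no; 1× O (D1) → no; 1× C (D1) → no; 2× N (D1) → no; 1× c (aromatic, D3) → no; 5× c (aromatic, D2) → match.
Summing the matching environments: 3 + 5 = 8 matching atoms.

8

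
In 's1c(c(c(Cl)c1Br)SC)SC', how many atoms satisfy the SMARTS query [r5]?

5

Check the 11 heavy atoms by environment: 1× s (aromatic, in 5-ring) → match; 4× c (aromatic, in 5-ring) → match; 1× Br (acyclic) → no; 2× S (acyclic) → no; 2× C (acyclic) → no; 1× Cl (acyclic) → no.
Summing the matching environments: 1 + 4 = 5 matching atoms.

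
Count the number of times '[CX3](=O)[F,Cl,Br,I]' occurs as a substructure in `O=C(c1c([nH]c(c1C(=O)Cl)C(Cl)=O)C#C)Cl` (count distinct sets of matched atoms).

[CX3](=O)[F,Cl,Br,I] is the SMARTS for an acyl halide: a carbonyl carbon bonded to a halogen.
The molecule carries 3 separate instances of an acyl chloride (-C(=O)Cl) meeting every constraint; each maps to a distinct set of atoms, giving 3 matches.

3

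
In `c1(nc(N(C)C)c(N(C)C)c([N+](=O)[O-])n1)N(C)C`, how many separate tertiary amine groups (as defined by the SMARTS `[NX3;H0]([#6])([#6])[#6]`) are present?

3

[NX3;H0]([#6])([#6])[#6] is the SMARTS for a tertiary amine: a trivalent nitrogen with no H, bonded to three carbons.
The molecule carries 3 separate instances of a dimethylamino group (-N(CH3)2) meeting every constraint; each maps to a distinct set of atoms, giving 3 matches.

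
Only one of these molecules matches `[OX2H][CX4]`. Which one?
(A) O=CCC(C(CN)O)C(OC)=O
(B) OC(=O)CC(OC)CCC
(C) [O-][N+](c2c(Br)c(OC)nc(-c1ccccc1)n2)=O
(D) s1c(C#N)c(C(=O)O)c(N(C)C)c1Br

A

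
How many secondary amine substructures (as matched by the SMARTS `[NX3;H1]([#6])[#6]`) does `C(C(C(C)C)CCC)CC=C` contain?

0

[NX3;H1]([#6])[#6] is the SMARTS for a secondary amine: a trivalent nitrogen with one H, bonded to two carbons.
No fragment in the molecule satisfies every constraint, giving 0 matches.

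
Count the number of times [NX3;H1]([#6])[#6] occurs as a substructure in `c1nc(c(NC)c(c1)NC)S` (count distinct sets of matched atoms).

2

[NX3;H1]([#6])[#6] is the SMARTS for a secondary amine: a trivalent nitrogen with one H, bonded to two carbons.
The molecule carries 2 separate instances of an N-methylamino group (-NHCH3) meeting every constraint; each maps to a distinct set of atoms, giving 2 matches.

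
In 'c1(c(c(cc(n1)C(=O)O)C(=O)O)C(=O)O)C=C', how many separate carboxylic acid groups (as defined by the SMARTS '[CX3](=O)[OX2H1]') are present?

3

[CX3](=O)[OX2H1] is the SMARTS for a carboxylic acid: an sp2 carbon double-bonded to O and single-bonded to an -OH oxygen.
The molecule carries 3 separate instances of a carboxylic acid group (-C(=O)OH) meeting every constraint; each maps to a distinct set of atoms, giving 3 matches.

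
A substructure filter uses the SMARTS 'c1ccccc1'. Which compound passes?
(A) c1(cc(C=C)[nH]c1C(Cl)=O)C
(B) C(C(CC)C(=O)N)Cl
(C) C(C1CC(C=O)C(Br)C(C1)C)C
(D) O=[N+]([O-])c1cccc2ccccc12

c1ccccc1 describes six aromatic carbons in a ring (a benzene ring).
(A) has a methyl group (-CH3) but no six-membered all-carbon aromatic ring is present.
(B) has a methyl group (-CH3) but no six-membered all-carbon aromatic ring is present.
(C) has a methyl group (-CH3) but no six-membered all-carbon aromatic ring is present.
(D) contains the required atom environment, so the pattern matches.
So the answer is (D).

D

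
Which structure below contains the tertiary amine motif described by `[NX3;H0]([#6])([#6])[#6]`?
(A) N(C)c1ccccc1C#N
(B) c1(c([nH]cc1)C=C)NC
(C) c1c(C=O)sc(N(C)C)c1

[NX3;H0]([#6])([#6])[#6] describes a trivalent nitrogen with no H, bonded to three carbons (a tertiary amine).
(A) has an N-methylamino group (-NHCH3) but the nitrogen still has one H (H1), not H0.
(B) has an N-methylamino group (-NHCH3) but the nitrogen still has one H (H1), not H0.
(C) contains a dimethylamino group (-N(CH3)2), which satisfies every atom and bond constraint.
So the answer is (C).

C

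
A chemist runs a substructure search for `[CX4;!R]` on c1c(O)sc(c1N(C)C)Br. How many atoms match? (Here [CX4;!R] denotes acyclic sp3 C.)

2

The query [CX4;!R] means: aliphatic carbon with four total connections, not in a ring.
Check the 10 heavy atoms by environment: 1× s (aromatic, X2, in 5-ring) → no; 4× c (aromatic, X3, in 5-ring) → no; 1× N (X3, acyclic) → no; 2× C (X4, acyclic) → match; 1× Br (X1, acyclic) → no; 1× O (X2, acyclic) → no.
That gives 2 matching atoms.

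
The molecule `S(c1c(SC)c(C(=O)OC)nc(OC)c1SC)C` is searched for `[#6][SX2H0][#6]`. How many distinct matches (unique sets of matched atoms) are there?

3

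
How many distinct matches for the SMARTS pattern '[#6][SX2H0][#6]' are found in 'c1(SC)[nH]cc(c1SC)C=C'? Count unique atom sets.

2

[#6][SX2H0][#6] is the SMARTS for a thioether: an aliphatic sulfur bridging two carbons with no H on the sulfur.
The molecule carries 2 separate instances of a methylthio ether (-SCH3) meeting every constraint; each maps to a distinct set of atoms, giving 2 matches.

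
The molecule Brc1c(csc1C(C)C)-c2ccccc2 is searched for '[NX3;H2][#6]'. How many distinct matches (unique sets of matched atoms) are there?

0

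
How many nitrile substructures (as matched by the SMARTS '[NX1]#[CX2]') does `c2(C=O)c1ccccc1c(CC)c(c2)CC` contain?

0

[NX1]#[CX2] is the SMARTS for a nitrile: a nitrogen triple-bonded to a two-connected carbon.
No fragment in the molecule satisfies every constraint, giving 0 matches.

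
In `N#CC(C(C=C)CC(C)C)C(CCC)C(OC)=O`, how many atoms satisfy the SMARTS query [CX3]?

Check the 18 heavy atoms by environment: 11× C (X4) → no; 3× C (X3) → match; 1× O (X1) → no; 1× O (X2) → no; 1× C (X2) → no; 1× N (X1) → no.
That gives 3 matching atoms.

3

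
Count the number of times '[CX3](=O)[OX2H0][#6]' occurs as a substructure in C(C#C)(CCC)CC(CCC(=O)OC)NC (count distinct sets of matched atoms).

[CX3](=O)[OX2H0][#6] is the SMARTS for an ester: a carbonyl carbon bonded to an oxygen that is itself bonded to carbon (no H on that O).
Exactly one fragment in the molecule meets all constraints, giving 1 match.

1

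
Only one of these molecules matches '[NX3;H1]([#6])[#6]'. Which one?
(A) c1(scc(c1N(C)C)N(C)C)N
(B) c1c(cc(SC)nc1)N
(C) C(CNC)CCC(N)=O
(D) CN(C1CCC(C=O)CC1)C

C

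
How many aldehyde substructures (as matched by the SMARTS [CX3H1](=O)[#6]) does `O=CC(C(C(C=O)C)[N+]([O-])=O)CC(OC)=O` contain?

2

[CX3H1](=O)[#6] is the SMARTS for an aldehyde: an sp2 carbon with one H, double-bonded to O and single-bonded to carbon.
The molecule carries 2 separate instances of an aldehyde (-CHO) meeting every constraint; each maps to a distinct set of atoms, giving 2 matches.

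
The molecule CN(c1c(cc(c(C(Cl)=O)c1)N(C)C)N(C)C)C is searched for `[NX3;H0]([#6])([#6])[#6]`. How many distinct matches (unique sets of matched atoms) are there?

3

[NX3;H0]([#6])([#6])[#6] is the SMARTS for a tertiary amine: a trivalent nitrogen with no H, bonded to three carbons.
The molecule carries 3 separate instances of a dimethylamino group (-N(CH3)2) meeting every constraint; each maps to a distinct set of atoms, giving 3 matches.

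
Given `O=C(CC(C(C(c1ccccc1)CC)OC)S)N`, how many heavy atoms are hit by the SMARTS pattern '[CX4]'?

7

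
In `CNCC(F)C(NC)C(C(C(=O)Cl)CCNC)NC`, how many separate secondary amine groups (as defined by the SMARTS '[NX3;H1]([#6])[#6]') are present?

4

[NX3;H1]([#6])[#6] is the SMARTS for a secondary amine: a trivalent nitrogen with one H, bonded to two carbons.
The molecule carries 4 separate instances of an N-methylamino group (-NHCH3) meeting every constraint; each maps to a distinct set of atoms, giving 4 matches.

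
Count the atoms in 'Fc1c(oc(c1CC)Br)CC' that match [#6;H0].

Check the 11 heavy atoms by environment: 1× o (aromatic, H0) → no; 4× c (aromatic, H0) → match; 2× C (H2) → no; 2× C (H3) → no; 1× F (H0) → no; 1× Br (H0) → no.
That gives 4 matching atoms.

4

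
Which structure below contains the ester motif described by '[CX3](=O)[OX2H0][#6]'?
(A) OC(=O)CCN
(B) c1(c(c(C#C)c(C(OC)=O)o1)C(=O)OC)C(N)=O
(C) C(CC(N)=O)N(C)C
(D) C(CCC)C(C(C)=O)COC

[CX3](=O)[OX2H0][#6] describes a carbonyl carbon bonded to an oxygen that is itself bonded to carbon (no H on that O) (an ester).
(A) has a carboxylic acid group (-C(=O)OH) but the singly-bonded O carries H (OX2H1, not H0).
(B) contains a methyl-ester group (-C(=O)OCH3), which satisfies every atom and bond constraint.
(C) has a primary amide (-C(=O)NH2) but the carbonyl is bonded to N, not to an O-C linkage.
(D) has a methoxy ether (-OCH3) but the ether oxygen is not adjacent to a C=O carbon.
So the answer is (B).

B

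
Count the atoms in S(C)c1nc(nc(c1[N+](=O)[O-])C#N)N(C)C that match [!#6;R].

2

The query [!#6;R] means: non-carbon atom that is part of a ring.
Check the 16 heavy atoms by environment: 2× n (aromatic, in 6-ring) → match; 4× c (aromatic, in 6-ring) → no; 2× N (acyclic) → no; 4× C (acyclic) → no; 1× S (acyclic) → no; 1× N (charge +1, acyclic) → no; 1× O (charge -1, acyclic) → no; 1× O (acyclic) → no.
That gives 2 matching atoms.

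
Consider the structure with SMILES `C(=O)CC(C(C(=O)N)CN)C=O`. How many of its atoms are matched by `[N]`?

The query [N] means: uppercase N matches aliphatic (non-aromatic) nitrogen only.
Check the 12 heavy atoms by environment: 7× C → no; 3× O → no; 2× N → match.
That gives 2 matching atoms.

2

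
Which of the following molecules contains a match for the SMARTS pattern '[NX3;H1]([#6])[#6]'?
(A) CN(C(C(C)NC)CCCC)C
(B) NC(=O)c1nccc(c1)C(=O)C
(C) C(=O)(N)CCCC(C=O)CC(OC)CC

A

[NX3;H1]([#6])[#6] describes a trivalent nitrogen with one H, bonded to two carbons (a secondary amine).
(A) contains an N-methylamino group (-NHCH3), which satisfies every atom and bond constraint.
(B) has a primary amide (-C(=O)NH2) but the -C(=O)NH2 nitrogen has H2, not H1.
(C) has a primary amide (-C(=O)NH2) but the -C(=O)NH2 nitrogen has H2, not H1.
So the answer is (A).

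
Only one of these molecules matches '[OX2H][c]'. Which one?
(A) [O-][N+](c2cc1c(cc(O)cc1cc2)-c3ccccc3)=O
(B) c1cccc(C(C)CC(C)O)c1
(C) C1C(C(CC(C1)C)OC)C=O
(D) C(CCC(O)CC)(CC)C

[OX2H][c] describes a hydroxyl oxygen attached to an aromatic carbon (a phenol).
(A) contains a hydroxyl group (-OH), which satisfies every atom and bond constraint.
(B) has a hydroxyl group (-OH) but the -OH is on an aliphatic carbon, not an aromatic c.
(C) has a methoxy ether (-OCH3) but the oxygen has H0, not H1.
(D) has a hydroxyl group (-OH) but the -OH is on an aliphatic carbon, not an aromatic c.
So the answer is (A).

A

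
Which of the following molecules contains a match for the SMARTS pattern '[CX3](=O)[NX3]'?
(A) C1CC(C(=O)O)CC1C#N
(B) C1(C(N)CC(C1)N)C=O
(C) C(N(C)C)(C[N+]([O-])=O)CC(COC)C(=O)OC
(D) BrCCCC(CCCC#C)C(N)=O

D

[CX3](=O)[NX3] describes a carbonyl carbon bonded to a trivalent nitrogen (an amide).
(A) has a carboxylic acid group (-C(=O)OH) but the carbonyl is bonded to O, not to an NX3 nitrogen.
(B) has a primary amino group (-NH2) but the -NH2 is not attached to a carbonyl carbon.
(C) has a methyl-ester group (-C(=O)OCH3) but the carbonyl is bonded to O, not to an NX3 nitrogen.
(D) contains a primary amide (-C(=O)NH2), which satisfies every atom and bond constraint.
So the answer is (D).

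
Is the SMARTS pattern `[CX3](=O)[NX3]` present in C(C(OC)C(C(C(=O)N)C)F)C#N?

Yes

The pattern [CX3](=O)[NX3] describes a carbonyl carbon bonded to a trivalent nitrogen — an amide.
The molecule carries a primary amide (-C(=O)NH2), whose atoms satisfy every constraint of the query, so the pattern matches.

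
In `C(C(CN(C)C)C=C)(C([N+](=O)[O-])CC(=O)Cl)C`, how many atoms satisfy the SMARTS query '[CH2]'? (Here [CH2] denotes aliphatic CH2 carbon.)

3

The query [CH2] means: aliphatic carbon with exactly two hydrogens.
Check the 17 heavy atoms by environment: 3× C (H2) → match; 4× C (H1) → no; 1× N (charge +1, H0) → no; 1× O (charge -1, H0) → no; 2× O (H0) → no; 1× C (H0) → no; 1× Cl (H0) → no; 3× C (H3) → no; 1× N (H0) → no.
That gives 3 matching atoms.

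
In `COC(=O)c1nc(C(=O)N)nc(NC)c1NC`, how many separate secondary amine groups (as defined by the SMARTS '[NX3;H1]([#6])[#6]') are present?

[NX3;H1]([#6])[#6] is the SMARTS for a secondary amine: a trivalent nitrogen with one H, bonded to two carbons.
The molecule carries 2 separate instances of an N-methylamino group (-NHCH3) meeting every constraint; each maps to a distinct set of atoms, giving 2 matches.

2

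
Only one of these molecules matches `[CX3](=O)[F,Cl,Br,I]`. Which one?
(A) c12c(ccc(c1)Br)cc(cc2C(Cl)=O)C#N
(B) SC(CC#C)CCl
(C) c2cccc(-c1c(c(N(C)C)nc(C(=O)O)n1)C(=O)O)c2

A

[CX3](=O)[F,Cl,Br,I] describes a carbonyl carbon bonded to a halogen (an acyl halide).
(A) contains an acyl chloride (-C(=O)Cl), which satisfies every atom and bond constraint.
(B) has a chloro substituent but the Cl is not on a carbonyl carbon.
(C) has a carboxylic acid group (-C(=O)OH) but the carbonyl is bonded to -OH, not to a halogen.
So the answer is (A).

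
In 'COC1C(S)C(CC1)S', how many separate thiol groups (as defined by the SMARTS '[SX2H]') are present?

[SX2H] is the SMARTS for a thiol: an aliphatic sulfur with two connections, one being H.
The molecule carries 2 separate instances of a thiol (-SH) meeting every constraint; each maps to a distinct set of atoms, giving 2 matches.

2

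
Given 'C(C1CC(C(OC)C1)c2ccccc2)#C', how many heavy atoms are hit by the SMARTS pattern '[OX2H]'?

0

The query [OX2H] means: aliphatic oxygen with two connections, one of which is H — an -OH oxygen.
Check the 15 heavy atoms by environment: 3× C (H1, X4) → no; 2× C (H2, X4) → no; 1× O (H0, X2) → no; 1× C (H3, X4) → no; 1× C (H0, X2) → no; 1× C (H1, X2) → no; 1× c (aromatic, H0, X3) → no; 5× c (aromatic, H1, X3) → no.
No environment satisfies the query, so 0 matching atoms.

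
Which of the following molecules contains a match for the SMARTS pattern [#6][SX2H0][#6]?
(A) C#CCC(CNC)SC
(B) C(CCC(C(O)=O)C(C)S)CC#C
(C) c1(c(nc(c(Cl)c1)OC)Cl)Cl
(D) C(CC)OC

A

[#6][SX2H0][#6] describes an aliphatic sulfur bridging two carbons with no H on the sulfur (a thioether).
(A) contains a methylthio ether (-SCH3), which satisfies every atom and bond constraint.
(B) has a thiol (-SH) but the sulfur has H1, not H0 bridging two carbons.
(C) has a methoxy ether (-OCH3) but the bridging atom is O, not S.
(D) has a methoxy ether (-OCH3) but the bridging atom is O, not S.
So the answer is (A).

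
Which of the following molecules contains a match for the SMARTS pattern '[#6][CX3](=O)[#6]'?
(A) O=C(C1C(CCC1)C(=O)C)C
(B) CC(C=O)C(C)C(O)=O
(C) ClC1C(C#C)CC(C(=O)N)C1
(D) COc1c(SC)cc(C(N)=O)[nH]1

A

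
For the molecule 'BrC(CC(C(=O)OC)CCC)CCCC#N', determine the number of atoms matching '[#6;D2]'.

7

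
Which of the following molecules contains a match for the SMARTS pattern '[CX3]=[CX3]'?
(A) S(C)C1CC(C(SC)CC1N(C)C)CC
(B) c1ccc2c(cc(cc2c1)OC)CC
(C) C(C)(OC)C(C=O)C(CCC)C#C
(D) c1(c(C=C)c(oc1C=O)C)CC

[CX3]=[CX3] describes a non-aromatic C=C double bond between two sp2 carbons (an alkene).
(A) has an ethyl group (-CH2CH3) but its C-C bond is a single bond between CX4 carbons, not CX3=CX3.
(B) has an ethyl group (-CH2CH3) but its C-C bond is a single bond between CX4 carbons, not CX3=CX3.
(C) has an ethynyl group (-C#CH) but the C-C bond is a triple bond, not a double bond.
(D) contains a vinyl group (-CH=CH2), which satisfies every atom and bond constraint.
So the answer is (D).

D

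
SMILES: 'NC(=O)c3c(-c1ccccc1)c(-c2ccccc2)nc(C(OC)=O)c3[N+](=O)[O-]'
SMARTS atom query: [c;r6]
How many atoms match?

17

The query [c;r6] means: aromatic carbon that belongs to a six-membered ring.
Check the 28 heavy atoms by environment: 1× n (aromatic, in 6-ring) → no; 17× c (aromatic, in 6-ring) → match; 3× C (acyclic) → no; 4× O (acyclic) → no; 1× N (acyclic) → no; 1× N (charge +1, acyclic) → no; 1× O (charge -1, acyclic) → no.
That gives 17 matching atoms.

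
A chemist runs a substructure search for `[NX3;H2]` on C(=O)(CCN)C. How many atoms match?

1

Check the 6 heavy atoms by environment: 2× C (H2, X4) → no; 1× N (H2, X3) → match; 1× C (H0, X3) → no; 1× O (H0, X1) → no; 1× C (H3, X4) → no.
That gives 1 matching atom.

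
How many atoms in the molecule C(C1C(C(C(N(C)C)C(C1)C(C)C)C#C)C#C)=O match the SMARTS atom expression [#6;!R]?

10

The query [#6;!R] means: carbon not in any ring.
Check the 18 heavy atoms by environment: 6× C (in 6-ring) → no; 10× C (acyclic) → match; 1× N (acyclic) → no; 1× O (acyclic) → no.
That gives 10 matching atoms.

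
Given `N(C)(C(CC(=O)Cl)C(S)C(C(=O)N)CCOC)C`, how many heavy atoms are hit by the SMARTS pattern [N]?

The query [N] means: uppercase N matches aliphatic (non-aromatic) nitrogen only.
Check the 18 heavy atoms by environment: 11× C → no; 3× O → no; 1× Cl → no; 2× N → match; 1× S → no.
That gives 2 matching atoms.

2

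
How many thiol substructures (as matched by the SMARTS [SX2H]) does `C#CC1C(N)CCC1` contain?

0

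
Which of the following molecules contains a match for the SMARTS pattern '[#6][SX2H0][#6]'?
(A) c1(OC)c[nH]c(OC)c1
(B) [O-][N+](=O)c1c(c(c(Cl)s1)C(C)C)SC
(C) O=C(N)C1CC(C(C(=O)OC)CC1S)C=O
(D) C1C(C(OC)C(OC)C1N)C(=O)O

[#6][SX2H0][#6] describes an aliphatic sulfur bridging two carbons with no H on the sulfur (a thioether).
(A) has a methoxy ether (-OCH3) but the bridging atom is O, not S.
(B) contains a methylthio ether (-SCH3), which satisfies every atom and bond constraint.
(C) has a thiol (-SH) but the sulfur has H1, not H0 bridging two carbons.
(D) has a methoxy ether (-OCH3) but the bridging atom is O, not S.
So the answer is (B).

B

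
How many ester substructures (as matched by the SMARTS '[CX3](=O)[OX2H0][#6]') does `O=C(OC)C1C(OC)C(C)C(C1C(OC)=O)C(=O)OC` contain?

[CX3](=O)[OX2H0][#6] is the SMARTS for an ester: a carbonyl carbon bonded to an oxygen that is itself bonded to carbon (no H on that O).
The molecule carries 3 separate instances of a methyl-ester group (-C(=O)OCH3) meeting every constraint; each maps to a distinct set of atoms, giving 3 matches.

3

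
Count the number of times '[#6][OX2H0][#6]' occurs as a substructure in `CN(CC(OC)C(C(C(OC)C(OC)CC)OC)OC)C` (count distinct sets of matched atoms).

5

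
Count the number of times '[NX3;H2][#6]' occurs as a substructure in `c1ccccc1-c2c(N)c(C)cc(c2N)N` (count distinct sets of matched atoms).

3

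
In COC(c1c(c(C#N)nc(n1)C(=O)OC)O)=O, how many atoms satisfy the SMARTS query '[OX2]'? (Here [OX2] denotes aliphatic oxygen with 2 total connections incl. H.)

3

The query [OX2] means: aliphatic oxygen with two total connections — ether, hydroxyl, or ester single-bond O.
Check the 17 heavy atoms by environment: 2× n (aromatic, X2) → no; 4× c (aromatic, X3) → no; 1× C (X2) → no; 1× N (X1) → no; 3× O (X2) → match; 2× C (X3) → no; 2× O (X1) → no; 2× C (X4) → no.
That gives 3 matching atoms.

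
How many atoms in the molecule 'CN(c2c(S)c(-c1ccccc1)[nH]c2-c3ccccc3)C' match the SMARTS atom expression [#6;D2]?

Check the 21 heavy atoms by environment: 1× n (aromatic, D2) → no; 6× c (aromatic, D3) → no; 1× N (D3) → no; 2× C (D1) → no; 1× S (D1) → no; 10× c (aromatic, D2) → match.
That gives 10 matching atoms.

10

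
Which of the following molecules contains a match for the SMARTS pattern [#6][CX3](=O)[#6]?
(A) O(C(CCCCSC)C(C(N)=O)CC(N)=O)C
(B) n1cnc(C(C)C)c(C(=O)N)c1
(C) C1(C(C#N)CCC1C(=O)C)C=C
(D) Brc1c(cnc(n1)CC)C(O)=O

[#6][CX3](=O)[#6] describes a carbonyl carbon (no H) flanked by two carbons (a ketone).
(A) has a primary amide (-C(=O)NH2) but one neighbour of the carbonyl carbon is N, not C.
(B) has a primary amide (-C(=O)NH2) but one neighbour of the carbonyl carbon is N, not C.
(C) contains an acetyl/ketone group (-C(=O)CH3), which satisfies every atom and bond constraint.
(D) has a carboxylic acid group (-C(=O)OH) but one neighbour of the carbonyl carbon is O, not C.
So the answer is (C).

C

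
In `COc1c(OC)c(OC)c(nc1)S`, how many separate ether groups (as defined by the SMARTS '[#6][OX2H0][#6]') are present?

[#6][OX2H0][#6] is the SMARTS for an ether: an aliphatic oxygen bridging two carbons with no H on the oxygen.
The molecule carries 3 separate instances of a methoxy ether (-OCH3) meeting every constraint; each maps to a distinct set of atoms, giving 3 matches.

3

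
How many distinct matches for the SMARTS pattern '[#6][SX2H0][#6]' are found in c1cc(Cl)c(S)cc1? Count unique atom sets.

[#6][SX2H0][#6] is the SMARTS for a thioether: an aliphatic sulfur bridging two carbons with no H on the sulfur.
The molecule has a thiol (-SH), but the sulfur has H1, not H0 bridging two carbons; nothing else fits, so there are 0 matches.

0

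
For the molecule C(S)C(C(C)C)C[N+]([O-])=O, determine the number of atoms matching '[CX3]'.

0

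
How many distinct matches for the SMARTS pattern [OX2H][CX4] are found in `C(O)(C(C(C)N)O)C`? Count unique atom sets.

2

[OX2H][CX4] is the SMARTS for an aliphatic alcohol: a hydroxyl oxygen bound to an sp3 (X4) carbon.
The molecule carries 2 separate instances of a hydroxyl group (-OH) meeting every constraint; each maps to a distinct set of atoms, giving 2 matches.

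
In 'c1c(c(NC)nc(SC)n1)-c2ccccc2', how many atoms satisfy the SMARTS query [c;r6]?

10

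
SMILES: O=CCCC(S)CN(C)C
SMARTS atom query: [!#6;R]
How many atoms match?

0

The query [!#6;R] means: non-carbon atom that is part of a ring.
Check the 10 heavy atoms by environment: 7× C (acyclic) → no; 1× S (acyclic) → no; 1× N (acyclic) → no; 1× O (acyclic) → no.
No environment satisfies the query, so 0 matching atoms.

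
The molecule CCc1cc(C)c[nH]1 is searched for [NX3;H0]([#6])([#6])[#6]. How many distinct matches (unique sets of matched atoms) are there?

[NX3;H0]([#6])([#6])[#6] is the SMARTS for a tertiary amine: a trivalent nitrogen with no H, bonded to three carbons.
No fragment in the molecule satisfies every constraint, giving 0 matches.

0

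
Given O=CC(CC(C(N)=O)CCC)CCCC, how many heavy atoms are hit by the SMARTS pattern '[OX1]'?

Check the 15 heavy atoms by environment: 10× C (X4) → no; 2× C (X3) → no; 2× O (X1) → match; 1× N (X3) → no.
That gives 2 matching atoms.

2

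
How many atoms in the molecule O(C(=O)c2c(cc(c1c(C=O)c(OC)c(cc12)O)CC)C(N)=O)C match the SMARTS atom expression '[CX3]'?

Check the 24 heavy atoms by environment: 10× c (aromatic, X3) → no; 4× C (X4) → no; 3× C (X3) → match; 3× O (X1) → no; 3× O (X2) → no; 1× N (X3) → no.
That gives 3 matching atoms.

3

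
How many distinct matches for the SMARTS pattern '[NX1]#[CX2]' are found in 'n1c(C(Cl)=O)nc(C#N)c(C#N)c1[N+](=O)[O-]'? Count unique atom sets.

2

[NX1]#[CX2] is the SMARTS for a nitrile: a nitrogen triple-bonded to a two-connected carbon.
The molecule carries 2 separate instances of a nitrile (-C#N) meeting every constraint; each maps to a distinct set of atoms, giving 2 matches.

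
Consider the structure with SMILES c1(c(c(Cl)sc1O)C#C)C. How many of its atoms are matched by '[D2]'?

2

The query [D2] means: atom with exactly two heavy-atom neighbours.
Check the 10 heavy atoms by environment: 1× s (aromatic, D2) → match; 4× c (aromatic, D3) → no; 1× Cl (D1) → no; 1× O (D1) → no; 2× C (D1) → no; 1× C (D2) → match.
Summing the matching environments: 1 + 1 = 2 matching atoms.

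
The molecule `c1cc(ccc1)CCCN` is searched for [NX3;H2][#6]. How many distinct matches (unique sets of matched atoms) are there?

1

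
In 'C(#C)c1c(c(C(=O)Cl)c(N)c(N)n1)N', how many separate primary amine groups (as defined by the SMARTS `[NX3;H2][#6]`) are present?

3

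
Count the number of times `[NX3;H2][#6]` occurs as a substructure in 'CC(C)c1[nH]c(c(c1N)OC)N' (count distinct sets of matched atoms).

2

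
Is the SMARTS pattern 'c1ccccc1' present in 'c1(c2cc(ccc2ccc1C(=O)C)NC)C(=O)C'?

Yes

The pattern c1ccccc1 describes six aromatic carbons in a ring — a benzene ring.
The required atom environment is present in the molecule, so the pattern matches.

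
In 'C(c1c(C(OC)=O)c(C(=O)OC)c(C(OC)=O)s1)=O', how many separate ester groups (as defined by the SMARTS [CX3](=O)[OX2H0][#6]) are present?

3

[CX3](=O)[OX2H0][#6] is the SMARTS for an ester: a carbonyl carbon bonded to an oxygen that is itself bonded to carbon (no H on that O).
The molecule carries 3 separate instances of a methyl-ester group (-C(=O)OCH3) meeting every constraint; each maps to a distinct set of atoms, giving 3 matches.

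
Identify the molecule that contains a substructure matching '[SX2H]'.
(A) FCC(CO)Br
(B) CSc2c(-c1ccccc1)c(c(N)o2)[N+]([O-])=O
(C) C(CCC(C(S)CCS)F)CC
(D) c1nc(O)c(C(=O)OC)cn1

C

[SX2H] describes an aliphatic sulfur with two connections, one being H (a thiol).
(A) has a hydroxyl group (-OH) but it is an -OH, not an -SH.
(B) has a methylthio ether (-SCH3) but the sulfur has H0 (bonded to two carbons), not H1.
(C) contains a thiol (-SH), which satisfies every atom and bond constraint.
(D) has a hydroxyl group (-OH) but it is an -OH, not an -SH.
So the answer is (C).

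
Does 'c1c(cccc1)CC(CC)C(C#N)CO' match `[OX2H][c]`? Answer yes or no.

No

The pattern [OX2H][c] describes a hydroxyl oxygen attached to an aromatic carbon — a phenol.
The closest candidate here is a hydroxyl group (-OH), but the -OH is on an aliphatic carbon, not an aromatic c. No other fragment satisfies the full query, so there is no match.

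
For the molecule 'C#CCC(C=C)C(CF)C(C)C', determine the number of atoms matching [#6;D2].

4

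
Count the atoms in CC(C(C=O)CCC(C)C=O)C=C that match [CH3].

2

The query [CH3] means: aliphatic carbon with exactly three hydrogens.
Check the 13 heavy atoms by environment: 2× C (H3) → match; 6× C (H1) → no; 3× C (H2) → no; 2× O (H0) → no.
That gives 2 matching atoms.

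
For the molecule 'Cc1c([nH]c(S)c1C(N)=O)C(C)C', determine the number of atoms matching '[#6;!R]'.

5

Check the 13 heavy atoms by environment: 1× n (aromatic, in 5-ring) → no; 4× c (aromatic, in 5-ring) → no; 5× C (acyclic) → match; 1× S (acyclic) → no; 1× O (acyclic) → no; 1× N (acyclic) → no.
That gives 5 matching atoms.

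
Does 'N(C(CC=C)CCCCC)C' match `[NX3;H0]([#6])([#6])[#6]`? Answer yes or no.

The pattern [NX3;H0]([#6])([#6])[#6] describes a trivalent nitrogen with no H, bonded to three carbons — a tertiary amine.
The closest candidate here is an N-methylamino group (-NHCH3), but the nitrogen still has one H (H1), not H0. No other fragment satisfies the full query, so there is no match.

No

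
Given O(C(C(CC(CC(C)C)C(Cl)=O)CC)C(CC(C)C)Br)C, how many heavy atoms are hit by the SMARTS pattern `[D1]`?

9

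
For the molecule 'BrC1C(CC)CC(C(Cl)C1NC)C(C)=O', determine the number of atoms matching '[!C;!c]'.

Check the 15 heavy atoms by environment: 11× C → no; 1× N → match; 1× Br → match; 1× Cl → match; 1× O → match.
Summing the matching environments: 1 + 1 + 1 + 1 = 4 matching atoms.

4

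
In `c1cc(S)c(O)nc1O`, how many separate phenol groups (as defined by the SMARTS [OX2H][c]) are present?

2

[OX2H][c] is the SMARTS for a phenol: a hydroxyl oxygen attached to an aromatic carbon.
The molecule carries 2 separate instances of a hydroxyl group (-OH) meeting every constraint; each maps to a distinct set of atoms, giving 2 matches.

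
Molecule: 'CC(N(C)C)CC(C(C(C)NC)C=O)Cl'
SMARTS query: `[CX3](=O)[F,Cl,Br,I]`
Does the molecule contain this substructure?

No

The pattern [CX3](=O)[F,Cl,Br,I] describes a carbonyl carbon bonded to a halogen — an acyl halide.
The closest candidate here is a chloro substituent, but the Cl is not on a carbonyl carbon. No other fragment satisfies the full query, so there is no match.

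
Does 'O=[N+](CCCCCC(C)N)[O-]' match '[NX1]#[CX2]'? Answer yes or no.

The pattern [NX1]#[CX2] describes a nitrogen triple-bonded to a two-connected carbon — a nitrile.
The closest candidate here is a primary amino group (-NH2), but the nitrogen is NX3 (three connections), not NX1 triple-bonded. No other fragment satisfies the full query, so there is no match.

No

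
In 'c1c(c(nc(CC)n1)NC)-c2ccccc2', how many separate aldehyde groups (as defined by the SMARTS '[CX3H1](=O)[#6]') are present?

[CX3H1](=O)[#6] is the SMARTS for an aldehyde: an sp2 carbon with one H, double-bonded to O and single-bonded to carbon.
No fragment in the molecule satisfies every constraint, giving 0 matches.

0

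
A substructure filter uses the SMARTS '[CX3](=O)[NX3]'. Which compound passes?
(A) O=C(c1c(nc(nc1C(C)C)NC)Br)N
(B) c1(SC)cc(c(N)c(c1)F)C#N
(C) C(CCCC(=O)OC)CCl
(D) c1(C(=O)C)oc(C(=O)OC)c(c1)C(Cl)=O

A

[CX3](=O)[NX3] describes a carbonyl carbon bonded to a trivalent nitrogen (an amide).
(A) contains a primary amide (-C(=O)NH2), which satisfies every atom and bond constraint.
(B) has a nitrile (-C#N) but the nitrile N is NX1 (triple-bonded), not NX3.
(C) has a methyl-ester group (-C(=O)OCH3) but the carbonyl is bonded to O, not to an NX3 nitrogen.
(D) has a methyl-ester group (-C(=O)OCH3) but the carbonyl is bonded to O, not to an NX3 nitrogen.
So the answer is (A).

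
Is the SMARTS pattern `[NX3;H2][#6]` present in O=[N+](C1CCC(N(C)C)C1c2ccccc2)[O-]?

No

The pattern [NX3;H2][#6] describes a trivalent nitrogen with two H attached to carbon — a primary amine.
The closest candidate here is a dimethylamino group (-N(CH3)2), but the nitrogen has H0, not H2. No other fragment satisfies the full query, so there is no match.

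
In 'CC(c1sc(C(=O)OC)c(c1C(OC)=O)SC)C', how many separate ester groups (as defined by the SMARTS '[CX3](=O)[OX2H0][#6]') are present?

[CX3](=O)[OX2H0][#6] is the SMARTS for an ester: a carbonyl carbon bonded to an oxygen that is itself bonded to carbon (no H on that O).
The molecule carries 2 separate instances of a methyl-ester group (-C(=O)OCH3) meeting every constraint; each maps to a distinct set of atoms, giving 2 matches.

2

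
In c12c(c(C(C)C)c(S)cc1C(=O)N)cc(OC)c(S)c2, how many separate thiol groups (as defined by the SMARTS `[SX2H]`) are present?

[SX2H] is the SMARTS for a thiol: an aliphatic sulfur with two connections, one being H.
The molecule carries 2 separate instances of a thiol (-SH) meeting every constraint; each maps to a distinct set of atoms, giving 2 matches.

2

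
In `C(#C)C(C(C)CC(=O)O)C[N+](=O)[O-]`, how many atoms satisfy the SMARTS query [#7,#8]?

5

The query [#7,#8] means: nitrogen or oxygen (comma = OR).
Check the 13 heavy atoms by environment: 8× C → no; 3× O → match; 1× N (charge +1) → match; 1× O (charge -1) → match.
Summing the matching environments: 3 + 1 + 1 = 5 matching atoms.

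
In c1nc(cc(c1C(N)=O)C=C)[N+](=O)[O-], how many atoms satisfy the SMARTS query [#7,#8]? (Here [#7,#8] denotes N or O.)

6

The query [#7,#8] means: nitrogen or oxygen (comma = OR).
Check the 14 heavy atoms by environment: 1× n (aromatic) → match; 5× c (aromatic) → no; 3× C → no; 2× O → match; 1× N → match; 1× N (charge +1) → match; 1× O (charge -1) → match.
Summing the matching environments: 1 + 2 + 1 + 1 + 1 = 6 matching atoms.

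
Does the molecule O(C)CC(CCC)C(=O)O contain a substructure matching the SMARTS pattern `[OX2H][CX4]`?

No

The pattern [OX2H][CX4] describes a hydroxyl oxygen bound to an sp3 (X4) carbon — an aliphatic alcohol.
The closest candidate here is a methoxy ether (-OCH3), but the oxygen has H0 (ether), not H1. No other fragment satisfies the full query, so there is no match.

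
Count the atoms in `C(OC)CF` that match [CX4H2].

The query [CX4H2] means: sp3 carbon (X4) with exactly two hydrogens.
Check the 5 heavy atoms by environment: 2× C (H2, X4) → match; 1× O (H0, X2) → no; 1× C (H3, X4) → no; 1× F (H0, X1) → no.
That gives 2 matching atoms.

2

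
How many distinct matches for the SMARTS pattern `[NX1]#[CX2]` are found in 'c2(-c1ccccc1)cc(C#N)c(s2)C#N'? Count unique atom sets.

2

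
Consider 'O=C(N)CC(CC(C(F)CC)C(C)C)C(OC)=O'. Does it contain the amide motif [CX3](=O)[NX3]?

Yes

The pattern [CX3](=O)[NX3] describes a carbonyl carbon bonded to a trivalent nitrogen — an amide.
The molecule carries a primary amide (-C(=O)NH2), whose atoms satisfy every constraint of the query, so the pattern matches.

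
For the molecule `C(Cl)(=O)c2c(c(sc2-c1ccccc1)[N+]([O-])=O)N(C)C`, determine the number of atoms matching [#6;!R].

Check the 20 heavy atoms by environment: 1× s (aromatic, in 5-ring) → no; 4× c (aromatic, in 5-ring) → no; 6× c (aromatic, in 6-ring) → no; 1× N (acyclic) → no; 3× C (acyclic) → match; 1× N (charge +1, acyclic) → no; 1× O (charge -1, acyclic) → no; 2× O (acyclic) → no; 1× Cl (acyclic) → no.
That gives 3 matching atoms.

3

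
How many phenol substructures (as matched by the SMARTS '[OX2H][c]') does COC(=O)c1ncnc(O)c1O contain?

2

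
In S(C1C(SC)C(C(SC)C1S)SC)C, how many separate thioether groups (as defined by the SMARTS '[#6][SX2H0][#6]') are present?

4

[#6][SX2H0][#6] is the SMARTS for a thioether: an aliphatic sulfur bridging two carbons with no H on the sulfur.
The molecule carries 4 separate instances of a methylthio ether (-SCH3) meeting every constraint; each maps to a distinct set of atoms, giving 4 matches.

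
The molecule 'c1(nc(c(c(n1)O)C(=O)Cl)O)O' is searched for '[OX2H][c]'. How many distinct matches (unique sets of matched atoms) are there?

3

[OX2H][c] is the SMARTS for a phenol: a hydroxyl oxygen attached to an aromatic carbon.
The molecule carries 3 separate instances of a hydroxyl group (-OH) meeting every constraint; each maps to a distinct set of atoms, giving 3 matches.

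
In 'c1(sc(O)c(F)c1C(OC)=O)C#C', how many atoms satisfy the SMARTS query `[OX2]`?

The query [OX2] means: aliphatic oxygen with two total connections — ether, hydroxyl, or ester single-bond O.
Check the 13 heavy atoms by environment: 1× s (aromatic, X2) → no; 4× c (aromatic, X3) → no; 2× C (X2) → no; 1× C (X3) → no; 1× O (X1) → no; 2× O (X2) → match; 1× C (X4) → no; 1× F (X1) → no.
That gives 2 matching atoms.

2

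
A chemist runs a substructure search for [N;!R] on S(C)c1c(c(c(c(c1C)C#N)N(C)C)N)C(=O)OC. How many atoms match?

3

The query [N;!R] means: aliphatic nitrogen not in a ring.
Check the 19 heavy atoms by environment: 6× c (aromatic, in 6-ring) → no; 3× N (acyclic) → match; 7× C (acyclic) → no; 1× S (acyclic) → no; 2× O (acyclic) → no.
That gives 3 matching atoms.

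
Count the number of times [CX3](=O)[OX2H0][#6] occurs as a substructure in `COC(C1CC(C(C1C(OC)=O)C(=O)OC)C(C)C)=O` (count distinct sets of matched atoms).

3

[CX3](=O)[OX2H0][#6] is the SMARTS for an ester: a carbonyl carbon bonded to an oxygen that is itself bonded to carbon (no H on that O).
The molecule carries 3 separate instances of a methyl-ester group (-C(=O)OCH3) meeting every constraint; each maps to a distinct set of atoms, giving 3 matches.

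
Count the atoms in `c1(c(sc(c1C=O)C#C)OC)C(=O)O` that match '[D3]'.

5

Check the 14 heavy atoms by environment: 1× s (aromatic, D2) → no; 4× c (aromatic, D3) → match; 1× C (D3) → match; 3× O (D1) → no; 2× C (D2) → no; 1× O (D2) → no; 2× C (D1) → no.
Summing the matching environments: 4 + 1 = 5 matching atoms.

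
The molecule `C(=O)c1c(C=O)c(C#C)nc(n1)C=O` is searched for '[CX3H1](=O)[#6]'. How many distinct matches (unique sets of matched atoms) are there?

3

[CX3H1](=O)[#6] is the SMARTS for an aldehyde: an sp2 carbon with one H, double-bonded to O and single-bonded to carbon.
The molecule carries 3 separate instances of an aldehyde (-CHO) meeting every constraint; each maps to a distinct set of atoms, giving 3 matches.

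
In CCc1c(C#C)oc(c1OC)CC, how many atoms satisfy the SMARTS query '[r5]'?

The query [r5] means: r5 matches atoms in a five-membered ring.
Check the 13 heavy atoms by environment: 1× o (aromatic, in 5-ring) → match; 4× c (aromatic, in 5-ring) → match; 7× C (acyclic) → no; 1× O (acyclic) → no.
Summing the matching environments: 1 + 4 = 5 matching atoms.

5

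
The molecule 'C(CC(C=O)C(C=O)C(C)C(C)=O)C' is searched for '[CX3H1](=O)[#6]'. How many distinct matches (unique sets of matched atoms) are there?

2

[CX3H1](=O)[#6] is the SMARTS for an aldehyde: an sp2 carbon with one H, double-bonded to O and single-bonded to carbon.
The molecule carries 2 separate instances of an aldehyde (-CHO) meeting every constraint; each maps to a distinct set of atoms, giving 2 matches.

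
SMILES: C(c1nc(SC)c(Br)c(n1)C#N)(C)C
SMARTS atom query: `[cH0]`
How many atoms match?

4

The query [cH0] means: aromatic carbon with no attached hydrogen (substituted or ring-fusion).
Check the 14 heavy atoms by environment: 2× n (aromatic, H0) → no; 4× c (aromatic, H0) → match; 1× C (H0) → no; 1× N (H0) → no; 1× S (H0) → no; 3× C (H3) → no; 1× C (H1) → no; 1× Br (H0) → no.
That gives 4 matching atoms.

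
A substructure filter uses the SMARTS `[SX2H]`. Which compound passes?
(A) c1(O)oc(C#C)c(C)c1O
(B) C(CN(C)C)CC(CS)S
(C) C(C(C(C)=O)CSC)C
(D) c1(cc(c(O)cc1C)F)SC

[SX2H] describes an aliphatic sulfur with two connections, one being H (a thiol).
(A) has a hydroxyl group (-OH) but it is an -OH, not an -SH.
(B) contains a thiol (-SH), which satisfies every atom and bond constraint.
(C) has a methylthio ether (-SCH3) but the sulfur has H0 (bonded to two carbons), not H1.
(D) has a hydroxyl group (-OH) but it is an -OH, not an -SH.
So the answer is (B).

B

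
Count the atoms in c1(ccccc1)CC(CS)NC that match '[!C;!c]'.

The query [!C;!c] means: neither aliphatic nor aromatic carbon — same as [!#6].
Check the 12 heavy atoms by environment: 4× C → no; 1× N → match; 1× S → match; 6× c (aromatic) → no.
Summing the matching environments: 1 + 1 = 2 matching atoms.

2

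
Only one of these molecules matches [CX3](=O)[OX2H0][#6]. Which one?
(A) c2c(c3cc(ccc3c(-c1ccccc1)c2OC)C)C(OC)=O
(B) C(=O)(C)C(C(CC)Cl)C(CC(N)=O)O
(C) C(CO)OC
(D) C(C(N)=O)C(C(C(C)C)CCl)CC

A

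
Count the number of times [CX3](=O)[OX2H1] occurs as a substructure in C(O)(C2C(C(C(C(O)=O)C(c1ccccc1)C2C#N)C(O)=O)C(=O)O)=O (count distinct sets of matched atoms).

[CX3](=O)[OX2H1] is the SMARTS for a carboxylic acid: an sp2 carbon double-bonded to O and single-bonded to an -OH oxygen.
The molecule carries 4 separate instances of a carboxylic acid group (-C(=O)OH) meeting every constraint; each maps to a distinct set of atoms, giving 4 matches.

4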